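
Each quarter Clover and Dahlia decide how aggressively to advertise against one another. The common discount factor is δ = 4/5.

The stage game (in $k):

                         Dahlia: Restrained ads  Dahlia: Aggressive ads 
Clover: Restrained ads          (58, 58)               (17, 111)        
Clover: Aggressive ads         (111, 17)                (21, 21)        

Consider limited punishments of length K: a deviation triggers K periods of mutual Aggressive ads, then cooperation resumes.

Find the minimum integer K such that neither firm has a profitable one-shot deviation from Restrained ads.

2

No profitable deviation requires (58−21)(δ+…+δ^K) ≥ 111−58, i.e. δ+…+δ^K ≥ 53/37 ≈ 1.4324.
With δ = 4/5, the partial sums are K=1: 0.8000, K=2: 1.4400.
K = 2 is the first length at which the sum reaches 1.4324.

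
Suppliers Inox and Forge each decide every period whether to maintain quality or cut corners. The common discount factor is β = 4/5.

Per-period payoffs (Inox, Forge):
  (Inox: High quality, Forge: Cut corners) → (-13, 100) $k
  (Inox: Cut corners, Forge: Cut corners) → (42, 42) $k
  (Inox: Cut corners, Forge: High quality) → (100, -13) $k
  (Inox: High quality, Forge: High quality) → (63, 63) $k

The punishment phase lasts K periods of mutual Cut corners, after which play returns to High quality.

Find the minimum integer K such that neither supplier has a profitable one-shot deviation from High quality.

3

IC: β(1−β^K)/(1−β) ≥ (100−63)/(63−42) = 37/21.
With β = 4/5: need 1 − β^K ≥ 37/21·(1−4/5)/(4/5), i.e. β^K ≤ 0.5595.
Since (4/5)^2 = 0.6400 and (4/5)^3 = 0.5120, the smallest such K is 3.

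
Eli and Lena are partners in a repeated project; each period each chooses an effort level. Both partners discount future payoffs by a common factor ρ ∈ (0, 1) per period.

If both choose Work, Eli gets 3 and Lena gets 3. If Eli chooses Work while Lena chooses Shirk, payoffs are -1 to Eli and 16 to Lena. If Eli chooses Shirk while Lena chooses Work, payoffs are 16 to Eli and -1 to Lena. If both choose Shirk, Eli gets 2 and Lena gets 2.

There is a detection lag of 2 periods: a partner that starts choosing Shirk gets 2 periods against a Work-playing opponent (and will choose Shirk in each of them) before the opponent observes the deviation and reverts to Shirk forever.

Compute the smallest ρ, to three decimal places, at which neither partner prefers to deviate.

0.964

Deviating for the 2 undetected periods gains 16−3 = 13 per period over cooperation, then loses 3−2 = 1 per period forever once punishment starts.
Gain: 13(1 + ρ + … + ρ^1); loss: 1·ρ^2/(1−ρ).
No profitable deviation ⇔ 13(1−ρ^2) ≤ 1·ρ^2, i.e. ρ^2 ≥ 13/(13+1) = 13/14.
Hence ρ ≥ (13/14)^(1/2) ≈ 0.964.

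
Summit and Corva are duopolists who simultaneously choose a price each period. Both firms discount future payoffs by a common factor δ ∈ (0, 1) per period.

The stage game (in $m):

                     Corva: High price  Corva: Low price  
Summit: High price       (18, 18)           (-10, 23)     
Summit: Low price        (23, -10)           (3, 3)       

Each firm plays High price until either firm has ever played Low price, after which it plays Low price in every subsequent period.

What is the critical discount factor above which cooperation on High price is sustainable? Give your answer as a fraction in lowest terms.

1/4

18/(1−δ) ≥ 23 + 3δ/(1−δ)
18 ≥ 23 − 20δ
δ ≥ 5/20 = 1/4.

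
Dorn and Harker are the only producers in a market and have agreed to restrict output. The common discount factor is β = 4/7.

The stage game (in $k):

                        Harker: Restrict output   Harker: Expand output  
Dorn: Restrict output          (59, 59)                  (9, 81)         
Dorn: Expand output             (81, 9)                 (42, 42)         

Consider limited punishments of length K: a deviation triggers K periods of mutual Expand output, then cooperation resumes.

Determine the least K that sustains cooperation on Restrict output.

7

No profitable deviation requires (59−42)(β+…+β^K) ≥ 81−59, i.e. β+…+β^K ≥ 22/17 ≈ 1.2941.
With β = 4/7, the partial sums are K=1: 0.5714, K=2: 0.8980, …, K=5: 1.2521, K=6: 1.2869, K=7: 1.3068.
K = 7 is the first length at which the sum reaches 1.2941.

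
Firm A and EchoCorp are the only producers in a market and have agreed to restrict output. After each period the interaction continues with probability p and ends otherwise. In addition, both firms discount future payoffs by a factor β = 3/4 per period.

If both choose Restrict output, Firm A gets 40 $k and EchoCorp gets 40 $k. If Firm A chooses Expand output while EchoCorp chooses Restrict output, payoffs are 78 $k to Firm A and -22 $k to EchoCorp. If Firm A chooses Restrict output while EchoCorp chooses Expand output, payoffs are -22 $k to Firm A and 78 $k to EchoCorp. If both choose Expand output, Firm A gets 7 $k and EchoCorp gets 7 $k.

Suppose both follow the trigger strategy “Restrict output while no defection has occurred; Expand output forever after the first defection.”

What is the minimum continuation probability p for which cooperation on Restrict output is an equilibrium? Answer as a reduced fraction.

With continuation probability p and discount β, the effective per-period discount factor is βp.
Grim-trigger IC: βp ≥ (78−40)/(78−7) = 38/71.
So p ≥ (38/71)/(3/4) = 152/213.

152/213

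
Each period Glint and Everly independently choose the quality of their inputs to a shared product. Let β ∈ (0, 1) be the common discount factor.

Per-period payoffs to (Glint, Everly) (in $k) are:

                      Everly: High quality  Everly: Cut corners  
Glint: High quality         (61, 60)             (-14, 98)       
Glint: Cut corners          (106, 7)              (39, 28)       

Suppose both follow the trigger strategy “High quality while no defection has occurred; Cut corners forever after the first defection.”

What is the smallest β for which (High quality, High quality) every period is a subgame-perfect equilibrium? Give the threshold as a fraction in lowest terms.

45/67

Glint's threshold: (106−61)/(106−39) = 45/67.
Everly's threshold: (98−60)/(98−28) = 19/35.
45/67 > 19/35, so Glint binds and β* = 45/67.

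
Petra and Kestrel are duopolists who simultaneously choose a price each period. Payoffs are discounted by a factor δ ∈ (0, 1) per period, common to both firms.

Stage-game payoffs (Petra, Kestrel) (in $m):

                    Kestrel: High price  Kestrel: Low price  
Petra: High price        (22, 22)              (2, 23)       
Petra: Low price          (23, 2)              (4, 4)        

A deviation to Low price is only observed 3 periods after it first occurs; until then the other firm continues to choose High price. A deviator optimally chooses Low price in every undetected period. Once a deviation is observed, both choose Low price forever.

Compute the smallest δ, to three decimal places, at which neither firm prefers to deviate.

0.375

The best deviation is to choose Low price for all 3 undetected periods, earning 23 each, then 4 forever once detected.
Deviation value: 23(1−δ^3)/(1−δ) + 4δ^3/(1−δ); cooperation value: 22/(1−δ).
IC: 22 ≥ 23(1−δ^3) + 4δ^3 = 23 − 19δ^3.
So δ^3 ≥ 1/19, giving δ ≥ (1/19)^(1/3) ≈ 0.375.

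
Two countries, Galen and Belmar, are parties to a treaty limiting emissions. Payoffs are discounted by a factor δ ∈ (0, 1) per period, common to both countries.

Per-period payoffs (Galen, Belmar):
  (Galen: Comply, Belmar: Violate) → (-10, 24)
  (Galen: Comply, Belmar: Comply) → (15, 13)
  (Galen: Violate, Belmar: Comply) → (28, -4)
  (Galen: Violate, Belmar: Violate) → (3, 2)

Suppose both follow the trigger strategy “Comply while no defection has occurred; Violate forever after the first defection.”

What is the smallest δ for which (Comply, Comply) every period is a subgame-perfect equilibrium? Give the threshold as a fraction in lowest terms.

13/25

For Galen: deviation gain 28−15 = 13, per-period punishment loss 15−3 = 12. IC gives δ ≥ 13/25.
For Belmar: gain 11, loss 11 per period, so δ ≥ 11/22 = 1/2.
The tighter constraint is Galen's, so cooperation needs δ ≥ 13/25.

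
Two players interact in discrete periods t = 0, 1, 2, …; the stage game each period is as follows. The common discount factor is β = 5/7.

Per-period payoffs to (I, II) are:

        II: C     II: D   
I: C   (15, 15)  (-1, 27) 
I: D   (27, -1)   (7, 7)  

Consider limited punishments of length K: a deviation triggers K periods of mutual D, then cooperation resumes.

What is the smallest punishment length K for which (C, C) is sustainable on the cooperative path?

No profitable deviation requires (15−7)(β+…+β^K) ≥ 27−15, i.e. β+…+β^K ≥ 3/2 ≈ 1.5000.
With β = 5/7, the partial sums are K=1: 0.7143, K=2: 1.2245, K=3: 1.5889.
K = 3 is the first length at which the sum reaches 1.5000.

3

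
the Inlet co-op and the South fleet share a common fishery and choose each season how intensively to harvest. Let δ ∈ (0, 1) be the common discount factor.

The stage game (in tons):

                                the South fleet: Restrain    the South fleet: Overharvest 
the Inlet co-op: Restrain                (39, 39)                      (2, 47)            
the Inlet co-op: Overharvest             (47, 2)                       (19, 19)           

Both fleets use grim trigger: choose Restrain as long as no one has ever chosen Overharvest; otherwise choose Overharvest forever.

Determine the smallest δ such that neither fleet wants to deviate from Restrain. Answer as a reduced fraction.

39/(1−δ) ≥ 47 + 19δ/(1−δ)
39 ≥ 47 − 28δ
δ ≥ 8/28 = 2/7.

2/7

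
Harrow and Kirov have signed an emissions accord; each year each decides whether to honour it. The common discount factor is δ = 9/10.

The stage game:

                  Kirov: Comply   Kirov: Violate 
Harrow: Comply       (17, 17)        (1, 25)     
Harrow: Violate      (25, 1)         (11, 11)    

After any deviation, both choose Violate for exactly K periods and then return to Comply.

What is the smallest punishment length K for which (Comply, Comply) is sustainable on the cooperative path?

No profitable deviation requires (17−11)(δ+…+δ^K) ≥ 25−17, i.e. δ+…+δ^K ≥ 4/3 ≈ 1.3333.
With δ = 9/10, the partial sums are K=1: 0.9000, K=2: 1.7100.
K = 2 is the first length at which the sum reaches 1.3333.

2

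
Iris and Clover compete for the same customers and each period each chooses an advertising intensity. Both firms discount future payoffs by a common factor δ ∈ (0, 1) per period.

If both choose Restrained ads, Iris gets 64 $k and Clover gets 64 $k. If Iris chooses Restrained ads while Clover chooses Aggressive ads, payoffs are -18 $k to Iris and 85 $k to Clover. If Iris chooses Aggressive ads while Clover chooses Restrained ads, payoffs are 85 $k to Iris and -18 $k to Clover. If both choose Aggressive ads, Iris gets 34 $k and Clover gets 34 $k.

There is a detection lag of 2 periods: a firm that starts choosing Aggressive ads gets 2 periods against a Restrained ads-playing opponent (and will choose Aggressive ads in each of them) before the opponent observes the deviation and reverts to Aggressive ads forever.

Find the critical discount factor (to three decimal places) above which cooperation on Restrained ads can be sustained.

A deviator earns 85 for 2 periods, then 34 forever; cooperating earns 64 forever. Multiplying the IC by (1−δ):
64 ≥ 85(1−δ^2) + 34δ^2, so 51·δ^2 ≥ 21 and δ^2 ≥ 7/17.
δ ≥ (7/17)^(1/2) ≈ 0.642.

0.642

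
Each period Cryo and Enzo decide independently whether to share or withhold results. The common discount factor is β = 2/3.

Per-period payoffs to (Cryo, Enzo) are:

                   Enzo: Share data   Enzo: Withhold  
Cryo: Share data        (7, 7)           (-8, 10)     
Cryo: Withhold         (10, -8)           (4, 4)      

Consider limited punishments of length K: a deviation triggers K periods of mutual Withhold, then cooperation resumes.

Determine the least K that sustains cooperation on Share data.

IC: β(1−β^K)/(1−β) ≥ (10−7)/(7−4) = 1.
With β = 2/3: need 1 − β^K ≥ 1·(1−2/3)/(2/3), i.e. β^K ≤ 0.5000.
Since (2/3)^1 = 0.6667 and (2/3)^2 = 0.4444, the smallest such K is 2.

2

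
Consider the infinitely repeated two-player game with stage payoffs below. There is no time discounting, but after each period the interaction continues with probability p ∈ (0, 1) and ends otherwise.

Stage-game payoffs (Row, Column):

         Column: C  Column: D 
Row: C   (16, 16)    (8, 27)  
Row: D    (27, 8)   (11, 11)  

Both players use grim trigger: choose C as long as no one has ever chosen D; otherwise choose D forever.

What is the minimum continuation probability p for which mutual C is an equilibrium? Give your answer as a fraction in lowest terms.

11/16

With no time discounting, the continuation probability p plays the role of the discount factor.
Grim-trigger IC: 16/(1−p) ≥ 27 + 11p/(1−p) ⇒ p ≥ (27−16)/(27−11) = 11/16.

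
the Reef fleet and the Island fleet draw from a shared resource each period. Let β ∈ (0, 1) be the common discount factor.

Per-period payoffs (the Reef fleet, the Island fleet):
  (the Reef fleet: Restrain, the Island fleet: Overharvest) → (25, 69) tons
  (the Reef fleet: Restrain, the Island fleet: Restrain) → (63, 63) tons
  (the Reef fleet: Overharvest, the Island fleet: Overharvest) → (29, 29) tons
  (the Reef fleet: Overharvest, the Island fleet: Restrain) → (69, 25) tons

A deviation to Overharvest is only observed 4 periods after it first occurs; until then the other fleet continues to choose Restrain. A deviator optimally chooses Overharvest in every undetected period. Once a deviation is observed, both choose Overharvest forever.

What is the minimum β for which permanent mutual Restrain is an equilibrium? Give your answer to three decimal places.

0.622

The best deviation is to choose Overharvest for all 4 undetected periods, earning 69 each, then 29 forever once detected.
Deviation value: 69(1−β^4)/(1−β) + 29β^4/(1−β); cooperation value: 63/(1−β).
IC: 63 ≥ 69(1−β^4) + 29β^4 = 69 − 40β^4.
So β^4 ≥ 6/40 = 3/20, giving β ≥ (3/20)^(1/4) ≈ 0.622.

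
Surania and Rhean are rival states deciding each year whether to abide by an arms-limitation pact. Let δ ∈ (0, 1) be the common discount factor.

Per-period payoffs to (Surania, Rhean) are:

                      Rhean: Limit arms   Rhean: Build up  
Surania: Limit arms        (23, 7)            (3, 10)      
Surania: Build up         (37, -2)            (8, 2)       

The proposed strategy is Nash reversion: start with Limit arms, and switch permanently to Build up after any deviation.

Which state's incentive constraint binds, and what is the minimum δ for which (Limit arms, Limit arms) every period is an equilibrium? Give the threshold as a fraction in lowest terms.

Surania: cooperation gives 23 each period; deviation gives 37 once then 8 forever.
  23/(1−δ) ≥ 37 + 8δ/(1−δ) ⇒ δ ≥ 14/29.
Rhean: cooperation gives 7 each period; deviation gives 10 once then 2 forever.
  δ ≥ 3/8.
Both must hold, so the binding constraint is Surania's: δ ≥ 14/29.

Surania; δ ≥ 14/29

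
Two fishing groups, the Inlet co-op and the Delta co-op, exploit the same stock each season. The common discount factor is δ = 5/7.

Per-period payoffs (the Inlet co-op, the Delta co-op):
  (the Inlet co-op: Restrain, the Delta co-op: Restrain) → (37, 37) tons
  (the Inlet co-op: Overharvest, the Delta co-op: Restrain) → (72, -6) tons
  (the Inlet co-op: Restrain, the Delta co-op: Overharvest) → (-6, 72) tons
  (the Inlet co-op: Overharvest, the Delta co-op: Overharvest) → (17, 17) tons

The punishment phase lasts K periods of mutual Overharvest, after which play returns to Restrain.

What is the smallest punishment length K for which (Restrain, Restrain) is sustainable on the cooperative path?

IC: δ(1−δ^K)/(1−δ) ≥ (72−37)/(37−17) = 7/4.
With δ = 5/7: need 1 − δ^K ≥ 7/4·(1−5/7)/(5/7), i.e. δ^K ≤ 0.3000.
Since (5/7)^3 = 0.3644 and (5/7)^4 = 0.2603, the smallest such K is 4.

4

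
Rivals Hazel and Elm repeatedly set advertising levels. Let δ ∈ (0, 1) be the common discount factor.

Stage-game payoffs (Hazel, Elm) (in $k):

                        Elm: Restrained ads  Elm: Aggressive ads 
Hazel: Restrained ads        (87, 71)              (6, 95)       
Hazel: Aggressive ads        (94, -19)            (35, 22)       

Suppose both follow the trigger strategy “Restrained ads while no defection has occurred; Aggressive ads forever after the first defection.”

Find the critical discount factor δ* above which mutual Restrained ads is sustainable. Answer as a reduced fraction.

Hazel: cooperation gives 87 each period; deviation gives 94 once then 35 forever.
  87/(1−δ) ≥ 94 + 35δ/(1−δ) ⇒ δ ≥ 7/59.
Elm: cooperation gives 71 each period; deviation gives 95 once then 22 forever.
  δ ≥ 24/73.
Both must hold, so the binding constraint is Elm's: δ ≥ 24/73.

24/73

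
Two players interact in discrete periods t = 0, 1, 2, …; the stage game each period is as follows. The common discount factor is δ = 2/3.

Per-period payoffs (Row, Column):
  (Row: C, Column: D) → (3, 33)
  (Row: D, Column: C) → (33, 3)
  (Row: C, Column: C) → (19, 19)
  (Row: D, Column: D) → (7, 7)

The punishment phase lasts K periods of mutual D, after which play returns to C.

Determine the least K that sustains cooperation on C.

3

IC: δ(1−δ^K)/(1−δ) ≥ (33−19)/(19−7) = 7/6.
With δ = 2/3: need 1 − δ^K ≥ 7/6·(1−2/3)/(2/3), i.e. δ^K ≤ 0.4167.
Since (2/3)^2 = 0.4444 and (2/3)^3 = 0.2963, the smallest such K is 3.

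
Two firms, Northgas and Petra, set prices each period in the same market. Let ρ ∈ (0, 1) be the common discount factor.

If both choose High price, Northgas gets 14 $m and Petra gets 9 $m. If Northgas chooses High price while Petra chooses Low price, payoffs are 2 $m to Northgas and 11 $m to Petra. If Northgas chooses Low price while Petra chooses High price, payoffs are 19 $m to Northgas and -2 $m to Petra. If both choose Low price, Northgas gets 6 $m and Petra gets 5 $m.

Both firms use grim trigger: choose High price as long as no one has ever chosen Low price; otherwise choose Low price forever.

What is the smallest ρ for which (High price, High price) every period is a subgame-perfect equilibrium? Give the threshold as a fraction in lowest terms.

For Northgas: deviation gain 19−14 = 5, per-period punishment loss 14−6 = 8. IC gives ρ ≥ 5/13.
For Petra: gain 2, loss 4 per period, so ρ ≥ 2/6 = 1/3.
The tighter constraint is Northgas's, so cooperation needs ρ ≥ 5/13.

5/13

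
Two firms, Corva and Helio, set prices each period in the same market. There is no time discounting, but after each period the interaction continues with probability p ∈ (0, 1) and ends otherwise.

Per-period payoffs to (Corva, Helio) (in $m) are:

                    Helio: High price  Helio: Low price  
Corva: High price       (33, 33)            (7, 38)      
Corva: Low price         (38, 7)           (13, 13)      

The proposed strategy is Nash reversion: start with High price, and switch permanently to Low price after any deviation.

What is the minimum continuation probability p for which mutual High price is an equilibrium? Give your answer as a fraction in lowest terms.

Expected cooperation value is 33 + p·33 + p²·33 + … = 33/(1−p); deviation gives 38 + p·13/(1−p).
33 ≥ 38(1−p) + 13p ⇒ 25p ≥ 5 ⇒ p ≥ 5/25 = 1/5.

1/5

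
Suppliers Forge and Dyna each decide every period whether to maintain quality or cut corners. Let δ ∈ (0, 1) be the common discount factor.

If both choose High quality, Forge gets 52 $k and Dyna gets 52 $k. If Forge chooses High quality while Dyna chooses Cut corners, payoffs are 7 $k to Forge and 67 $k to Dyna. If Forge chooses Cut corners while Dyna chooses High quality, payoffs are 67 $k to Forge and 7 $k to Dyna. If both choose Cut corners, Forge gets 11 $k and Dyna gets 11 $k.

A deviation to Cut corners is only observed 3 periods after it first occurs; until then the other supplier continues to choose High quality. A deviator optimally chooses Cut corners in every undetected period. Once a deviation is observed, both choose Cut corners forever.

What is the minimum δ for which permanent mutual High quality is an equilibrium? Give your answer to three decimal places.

Deviating for the 3 undetected periods gains 67−52 = 15 per period over cooperation, then loses 52−11 = 41 per period forever once punishment starts.
Gain: 15(1 + δ + … + δ^2); loss: 41·δ^3/(1−δ).
No profitable deviation ⇔ 15(1−δ^3) ≤ 41·δ^3, i.e. δ^3 ≥ 15/(15+41) = 15/56.
Hence δ ≥ (15/56)^(1/3) ≈ 0.645.

0.645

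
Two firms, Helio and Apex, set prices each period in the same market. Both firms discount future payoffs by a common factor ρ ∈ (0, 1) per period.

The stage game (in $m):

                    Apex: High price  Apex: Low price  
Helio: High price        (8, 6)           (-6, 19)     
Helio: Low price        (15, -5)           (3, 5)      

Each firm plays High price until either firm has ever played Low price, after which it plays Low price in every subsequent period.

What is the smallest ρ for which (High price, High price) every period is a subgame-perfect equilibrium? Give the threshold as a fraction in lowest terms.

13/14

Helio: cooperation gives 8 each period; deviation gives 15 once then 3 forever.
  8/(1−ρ) ≥ 15 + 3ρ/(1−ρ) ⇒ ρ ≥ 7/12.
Apex: cooperation gives 6 each period; deviation gives 19 once then 5 forever.
  ρ ≥ 13/14.
Both must hold, so the binding constraint is Apex's: ρ ≥ 13/14.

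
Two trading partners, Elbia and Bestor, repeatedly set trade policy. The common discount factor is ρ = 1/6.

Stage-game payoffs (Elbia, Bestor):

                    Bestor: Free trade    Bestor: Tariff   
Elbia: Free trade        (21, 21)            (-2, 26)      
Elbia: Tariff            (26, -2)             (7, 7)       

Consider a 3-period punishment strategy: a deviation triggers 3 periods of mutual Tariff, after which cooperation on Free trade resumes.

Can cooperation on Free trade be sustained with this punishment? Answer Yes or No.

IC: ρ+…+ρ^3 ≥ (26−21)/(21−7) = 5/14.
At ρ = 1/6: partial sum = 0.1991 < 0.3571. Cooperation not sustainable.

No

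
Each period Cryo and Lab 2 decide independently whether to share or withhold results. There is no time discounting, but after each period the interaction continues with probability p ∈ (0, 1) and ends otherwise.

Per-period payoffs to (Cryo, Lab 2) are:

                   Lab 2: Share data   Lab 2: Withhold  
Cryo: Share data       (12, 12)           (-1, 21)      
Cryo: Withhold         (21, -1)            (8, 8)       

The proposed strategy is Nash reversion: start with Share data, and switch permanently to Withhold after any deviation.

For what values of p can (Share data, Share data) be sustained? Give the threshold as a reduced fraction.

9/13

With no time discounting, the continuation probability p plays the role of the discount factor.
Grim-trigger IC: 12/(1−p) ≥ 21 + 8p/(1−p) ⇒ p ≥ (21−12)/(21−8) = 9/13.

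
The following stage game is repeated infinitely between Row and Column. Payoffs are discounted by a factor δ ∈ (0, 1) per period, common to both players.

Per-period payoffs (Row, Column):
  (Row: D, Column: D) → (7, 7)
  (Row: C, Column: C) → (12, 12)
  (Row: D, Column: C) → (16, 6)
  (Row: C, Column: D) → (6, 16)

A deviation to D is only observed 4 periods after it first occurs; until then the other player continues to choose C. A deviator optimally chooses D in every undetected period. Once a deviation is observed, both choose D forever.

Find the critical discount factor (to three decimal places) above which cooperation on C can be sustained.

0.816

Deviating for the 4 undetected periods gains 16−12 = 4 per period over cooperation, then loses 12−7 = 5 per period forever once punishment starts.
Gain: 4(1 + δ + … + δ^3); loss: 5·δ^4/(1−δ).
No profitable deviation ⇔ 4(1−δ^4) ≤ 5·δ^4, i.e. δ^4 ≥ 4/(4+5) = 4/9.
Hence δ ≥ (4/9)^(1/4) ≈ 0.816.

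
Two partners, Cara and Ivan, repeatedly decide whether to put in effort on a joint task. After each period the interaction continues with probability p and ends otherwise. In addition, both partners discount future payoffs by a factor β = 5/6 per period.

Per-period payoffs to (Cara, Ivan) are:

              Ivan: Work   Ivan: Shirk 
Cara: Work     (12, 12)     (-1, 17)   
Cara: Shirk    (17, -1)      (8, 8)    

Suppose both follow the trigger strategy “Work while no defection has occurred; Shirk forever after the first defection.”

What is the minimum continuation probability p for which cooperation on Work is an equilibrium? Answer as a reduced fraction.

With continuation probability p and discount β, the effective per-period discount factor is βp.
Grim-trigger IC: βp ≥ (17−12)/(17−8) = 5/9.
So p ≥ (5/9)/(5/6) = 2/3.

2/3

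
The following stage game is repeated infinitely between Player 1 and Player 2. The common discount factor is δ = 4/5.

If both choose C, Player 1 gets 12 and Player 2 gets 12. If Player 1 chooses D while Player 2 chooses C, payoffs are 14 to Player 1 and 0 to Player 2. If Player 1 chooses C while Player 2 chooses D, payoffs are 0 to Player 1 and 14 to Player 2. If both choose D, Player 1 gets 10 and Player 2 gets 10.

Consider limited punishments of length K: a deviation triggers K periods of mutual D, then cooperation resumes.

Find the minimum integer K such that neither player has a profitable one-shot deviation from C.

2

IC: δ(1−δ^K)/(1−δ) ≥ (14−12)/(12−10) = 1.
With δ = 4/5: need 1 − δ^K ≥ 1·(1−4/5)/(4/5), i.e. δ^K ≤ 0.7500.
Since (4/5)^1 = 0.8000 and (4/5)^2 = 0.6400, the smallest such K is 2.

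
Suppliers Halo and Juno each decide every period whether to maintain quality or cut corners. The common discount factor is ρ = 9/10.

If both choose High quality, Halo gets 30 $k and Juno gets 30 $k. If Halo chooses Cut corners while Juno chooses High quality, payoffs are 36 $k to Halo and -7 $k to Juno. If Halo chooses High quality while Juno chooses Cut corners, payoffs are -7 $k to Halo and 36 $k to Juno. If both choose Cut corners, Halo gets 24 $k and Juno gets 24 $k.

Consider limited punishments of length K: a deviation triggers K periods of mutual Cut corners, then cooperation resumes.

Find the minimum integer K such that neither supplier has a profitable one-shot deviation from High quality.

2

Need Σ_{k=1}^{K} ρ^k ≥ (36−30)/(30−24) = 1.0000 at ρ = 9/10.
At K = 1 the sum is 0.9000 < 1.0000; at K = 2 it is 1.7100 ≥ 1.0000.
So the minimum punishment length is K = 2.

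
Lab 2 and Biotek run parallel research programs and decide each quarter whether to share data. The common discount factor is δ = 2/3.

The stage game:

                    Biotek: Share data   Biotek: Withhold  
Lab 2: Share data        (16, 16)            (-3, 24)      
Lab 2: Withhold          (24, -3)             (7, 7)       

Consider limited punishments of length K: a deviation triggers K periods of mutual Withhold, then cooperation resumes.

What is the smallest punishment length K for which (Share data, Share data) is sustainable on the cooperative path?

2

IC: δ(1−δ^K)/(1−δ) ≥ (24−16)/(16−7) = 8/9.
With δ = 2/3: need 1 − δ^K ≥ 8/9·(1−2/3)/(2/3), i.e. δ^K ≤ 0.5556.
Since (2/3)^1 = 0.6667 and (2/3)^2 = 0.4444, the smallest such K is 2.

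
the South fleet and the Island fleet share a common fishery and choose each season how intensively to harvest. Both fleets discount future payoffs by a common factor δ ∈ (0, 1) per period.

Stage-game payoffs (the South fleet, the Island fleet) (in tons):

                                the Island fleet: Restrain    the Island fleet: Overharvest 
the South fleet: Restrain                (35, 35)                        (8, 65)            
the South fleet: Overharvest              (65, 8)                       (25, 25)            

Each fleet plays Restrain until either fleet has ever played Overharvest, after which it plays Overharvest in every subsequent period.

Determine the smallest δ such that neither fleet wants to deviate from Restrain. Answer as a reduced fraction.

3/4

Cooperation forever yields 35 each period: 35/(1−δ).
Deviating yields 65 once, then 25 forever: 65 + 25δ/(1−δ).
No profitable deviation requires 35/(1−δ) ≥ 65 + 25δ/(1−δ).
Multiplying by (1−δ): 35 ≥ 65(1−δ) + 25δ = 65 − 40δ.
So 40δ ≥ 30, i.e. δ ≥ 30/40 = 3/4.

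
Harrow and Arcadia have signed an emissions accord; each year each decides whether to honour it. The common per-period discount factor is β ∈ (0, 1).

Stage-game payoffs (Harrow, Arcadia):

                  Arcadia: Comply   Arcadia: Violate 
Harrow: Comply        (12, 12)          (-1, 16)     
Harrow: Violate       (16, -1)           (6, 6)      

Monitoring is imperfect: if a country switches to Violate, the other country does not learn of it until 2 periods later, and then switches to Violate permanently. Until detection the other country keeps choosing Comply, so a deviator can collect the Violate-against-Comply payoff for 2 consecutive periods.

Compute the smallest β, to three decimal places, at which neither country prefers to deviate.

The best deviation is to choose Violate for all 2 undetected periods, earning 16 each, then 6 forever once detected.
Deviation value: 16(1−β^2)/(1−β) + 6β^2/(1−β); cooperation value: 12/(1−β).
IC: 12 ≥ 16(1−β^2) + 6β^2 = 16 − 10β^2.
So β^2 ≥ 4/10 = 2/5, giving β ≥ (2/5)^(1/2) ≈ 0.632.

0.632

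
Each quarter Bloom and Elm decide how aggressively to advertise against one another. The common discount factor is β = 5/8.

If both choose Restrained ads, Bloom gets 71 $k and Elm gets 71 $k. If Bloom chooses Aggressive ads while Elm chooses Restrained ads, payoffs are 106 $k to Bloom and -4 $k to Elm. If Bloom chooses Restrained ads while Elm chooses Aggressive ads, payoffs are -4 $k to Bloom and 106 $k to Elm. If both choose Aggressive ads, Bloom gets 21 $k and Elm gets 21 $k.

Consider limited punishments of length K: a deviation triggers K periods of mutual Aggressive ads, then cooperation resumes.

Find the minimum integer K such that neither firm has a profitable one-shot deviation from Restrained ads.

2

Need Σ_{k=1}^{K} β^k ≥ (106−71)/(71−21) = 0.7000 at β = 5/8.
At K = 1 the sum is 0.6250 < 0.7000; at K = 2 it is 1.0156 ≥ 0.7000.
So the minimum punishment length is K = 2.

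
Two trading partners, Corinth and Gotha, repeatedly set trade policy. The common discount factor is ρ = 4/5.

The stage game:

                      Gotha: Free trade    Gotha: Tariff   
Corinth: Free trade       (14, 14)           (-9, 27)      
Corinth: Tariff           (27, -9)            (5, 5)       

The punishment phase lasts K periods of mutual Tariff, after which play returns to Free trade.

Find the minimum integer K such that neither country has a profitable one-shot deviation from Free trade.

IC: ρ(1−ρ^K)/(1−ρ) ≥ (27−14)/(14−5) = 13/9.
With ρ = 4/5: need 1 − ρ^K ≥ 13/9·(1−4/5)/(4/5), i.e. ρ^K ≤ 0.6389.
Since (4/5)^2 = 0.6400 and (4/5)^3 = 0.5120, the smallest such K is 3.

3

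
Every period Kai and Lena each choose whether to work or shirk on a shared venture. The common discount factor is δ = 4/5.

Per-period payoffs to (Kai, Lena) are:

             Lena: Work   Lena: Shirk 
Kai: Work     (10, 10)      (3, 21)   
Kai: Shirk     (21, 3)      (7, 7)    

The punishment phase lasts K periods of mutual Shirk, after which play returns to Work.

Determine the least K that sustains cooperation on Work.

12

IC: δ(1−δ^K)/(1−δ) ≥ (21−10)/(10−7) = 11/3.
With δ = 4/5: need 1 − δ^K ≥ 11/3·(1−4/5)/(4/5), i.e. δ^K ≤ 0.0833.
Since (4/5)^11 = 0.0859 and (4/5)^12 = 0.0687, the smallest such K is 12.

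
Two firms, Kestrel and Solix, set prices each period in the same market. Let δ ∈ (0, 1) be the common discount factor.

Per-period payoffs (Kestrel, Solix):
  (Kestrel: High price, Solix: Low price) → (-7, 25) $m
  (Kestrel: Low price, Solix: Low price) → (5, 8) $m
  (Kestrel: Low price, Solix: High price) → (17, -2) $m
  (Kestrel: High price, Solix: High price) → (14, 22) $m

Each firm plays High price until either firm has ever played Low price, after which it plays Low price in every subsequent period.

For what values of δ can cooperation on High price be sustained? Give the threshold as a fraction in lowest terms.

Kestrel: cooperation gives 14 each period; deviation gives 17 once then 5 forever.
  14/(1−δ) ≥ 17 + 5δ/(1−δ) ⇒ δ ≥ 3/12 = 1/4.
Solix: cooperation gives 22 each period; deviation gives 25 once then 8 forever.
  δ ≥ 3/17.
Both must hold, so the binding constraint is Kestrel's: δ ≥ 1/4.

1/4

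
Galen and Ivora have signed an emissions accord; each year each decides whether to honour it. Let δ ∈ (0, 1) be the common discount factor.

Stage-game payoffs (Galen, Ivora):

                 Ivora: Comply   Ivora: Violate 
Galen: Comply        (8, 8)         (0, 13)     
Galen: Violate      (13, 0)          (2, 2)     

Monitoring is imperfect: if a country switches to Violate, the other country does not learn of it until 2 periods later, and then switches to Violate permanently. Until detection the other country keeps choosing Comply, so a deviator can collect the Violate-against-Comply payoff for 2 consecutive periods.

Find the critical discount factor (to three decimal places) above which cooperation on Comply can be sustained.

0.674

The best deviation is to choose Violate for all 2 undetected periods, earning 13 each, then 2 forever once detected.
Deviation value: 13(1−δ^2)/(1−δ) + 2δ^2/(1−δ); cooperation value: 8/(1−δ).
IC: 8 ≥ 13(1−δ^2) + 2δ^2 = 13 − 11δ^2.
So δ^2 ≥ 5/11, giving δ ≥ (5/11)^(1/2) ≈ 0.674.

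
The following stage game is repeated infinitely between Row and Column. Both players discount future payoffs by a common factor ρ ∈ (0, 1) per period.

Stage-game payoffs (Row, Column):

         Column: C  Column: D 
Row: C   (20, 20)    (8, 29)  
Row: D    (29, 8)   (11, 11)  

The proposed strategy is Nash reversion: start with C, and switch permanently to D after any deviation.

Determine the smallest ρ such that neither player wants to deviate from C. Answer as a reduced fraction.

Under grim trigger the critical discount factor is (T−C)/(T−P) with T = 29, C = 20, P = 11.
ρ* = (29−20)/(29−11) = 9/18 = 1/2.

1/2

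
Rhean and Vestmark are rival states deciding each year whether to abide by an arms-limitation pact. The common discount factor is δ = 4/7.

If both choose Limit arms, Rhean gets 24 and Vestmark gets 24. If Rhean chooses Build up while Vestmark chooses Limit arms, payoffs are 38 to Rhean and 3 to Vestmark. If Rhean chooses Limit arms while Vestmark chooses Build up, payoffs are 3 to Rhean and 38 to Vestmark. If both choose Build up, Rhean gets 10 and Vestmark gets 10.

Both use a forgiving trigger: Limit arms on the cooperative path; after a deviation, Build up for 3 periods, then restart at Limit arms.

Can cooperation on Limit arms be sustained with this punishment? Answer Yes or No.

Comparing payoff streams over the 4 periods until play realigns: cooperate → 24(1+δ+…+δ^3); deviate → 38 + 10(δ+…+δ^3).
Cooperation is sustained iff (24−10)(δ+…+δ^3) ≥ 38−24.
δ+…+δ^3 = 4/7·(1−(4/7)^3)/(1−4/7) = 1.0845, and (38−24)/(24−10) = 1.0000.
1.0845 ≥ 1.0000, so cooperation is sustainable.

Yes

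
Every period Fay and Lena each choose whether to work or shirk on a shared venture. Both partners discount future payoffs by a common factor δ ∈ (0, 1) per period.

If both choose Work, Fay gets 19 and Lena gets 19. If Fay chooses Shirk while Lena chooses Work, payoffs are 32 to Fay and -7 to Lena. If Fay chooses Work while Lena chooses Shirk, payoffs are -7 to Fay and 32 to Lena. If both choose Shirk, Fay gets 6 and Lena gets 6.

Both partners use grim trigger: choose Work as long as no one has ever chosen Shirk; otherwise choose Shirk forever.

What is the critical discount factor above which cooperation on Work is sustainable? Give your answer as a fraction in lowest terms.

1/2

One-period gain from deviating is 32 − 19 = 13. The loss is 19 − 6 = 13 in every subsequent period, with present value 13·δ/(1−δ).
Deviation is unprofitable when 13·δ/(1−δ) ≥ 13, i.e. δ/(1−δ) ≥ 1.
Equivalently δ ≥ 13/(13+13) = 1/2.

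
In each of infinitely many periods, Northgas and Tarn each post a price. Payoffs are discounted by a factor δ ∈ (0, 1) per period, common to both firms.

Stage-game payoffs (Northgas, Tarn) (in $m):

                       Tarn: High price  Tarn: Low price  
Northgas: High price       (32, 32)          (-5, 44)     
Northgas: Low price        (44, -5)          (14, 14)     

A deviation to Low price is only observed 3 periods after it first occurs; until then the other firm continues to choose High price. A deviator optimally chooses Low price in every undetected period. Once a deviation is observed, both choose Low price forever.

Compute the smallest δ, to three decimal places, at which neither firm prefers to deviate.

0.737

Deviating for the 3 undetected periods gains 44−32 = 12 per period over cooperation, then loses 32−14 = 18 per period forever once punishment starts.
Gain: 12(1 + δ + … + δ^2); loss: 18·δ^3/(1−δ).
No profitable deviation ⇔ 12(1−δ^3) ≤ 18·δ^3, i.e. δ^3 ≥ 12/(12+18) = 2/5.
Hence δ ≥ (2/5)^(1/3) ≈ 0.737.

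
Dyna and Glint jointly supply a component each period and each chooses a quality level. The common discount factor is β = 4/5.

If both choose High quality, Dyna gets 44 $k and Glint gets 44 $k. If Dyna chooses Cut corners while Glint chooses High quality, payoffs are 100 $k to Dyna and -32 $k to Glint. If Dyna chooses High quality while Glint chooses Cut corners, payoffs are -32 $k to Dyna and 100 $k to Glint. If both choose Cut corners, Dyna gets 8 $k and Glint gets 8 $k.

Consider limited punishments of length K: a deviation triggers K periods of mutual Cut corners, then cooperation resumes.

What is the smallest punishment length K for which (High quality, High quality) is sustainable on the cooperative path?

3

Need Σ_{k=1}^{K} β^k ≥ (100−44)/(44−8) = 1.5556 at β = 4/5.
At K = 2 the sum is 1.4400 < 1.5556; at K = 3 it is 1.9520 ≥ 1.5556.
So the minimum punishment length is K = 3.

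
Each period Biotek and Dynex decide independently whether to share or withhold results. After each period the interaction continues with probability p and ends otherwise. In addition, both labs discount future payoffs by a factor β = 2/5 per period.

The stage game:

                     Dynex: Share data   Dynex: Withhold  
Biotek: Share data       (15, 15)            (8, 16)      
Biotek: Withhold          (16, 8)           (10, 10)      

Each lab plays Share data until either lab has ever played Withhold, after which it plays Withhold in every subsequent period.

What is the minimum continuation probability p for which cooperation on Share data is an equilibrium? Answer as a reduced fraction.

Expected continuation weight on next period's payoff is β·p = 2/5·p, which plays the role of the discount factor.
Cooperation requires 2/5·p ≥ (16−15)/(16−10) = 1/6, hence p ≥ 5/12.

5/12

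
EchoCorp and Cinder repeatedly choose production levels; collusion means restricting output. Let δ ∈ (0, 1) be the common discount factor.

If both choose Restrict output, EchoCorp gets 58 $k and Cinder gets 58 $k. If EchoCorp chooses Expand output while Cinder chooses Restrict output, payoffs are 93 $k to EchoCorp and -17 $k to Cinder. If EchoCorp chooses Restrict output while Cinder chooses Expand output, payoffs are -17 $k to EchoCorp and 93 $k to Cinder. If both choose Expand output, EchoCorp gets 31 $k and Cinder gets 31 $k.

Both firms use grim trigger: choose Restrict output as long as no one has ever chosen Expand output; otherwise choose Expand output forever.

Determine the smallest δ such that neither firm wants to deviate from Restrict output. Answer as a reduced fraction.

35/62

58/(1−δ) ≥ 93 + 31δ/(1−δ)
58 ≥ 93 − 62δ
δ ≥ 35/62.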